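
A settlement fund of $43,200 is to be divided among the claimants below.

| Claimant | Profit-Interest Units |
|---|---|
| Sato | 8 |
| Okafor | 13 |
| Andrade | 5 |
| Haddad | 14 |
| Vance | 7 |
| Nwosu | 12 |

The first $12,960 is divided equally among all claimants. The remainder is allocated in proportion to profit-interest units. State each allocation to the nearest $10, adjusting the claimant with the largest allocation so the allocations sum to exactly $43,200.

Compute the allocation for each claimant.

$12,960 shared equally gives $2,160 per claimant.
Remainder $30,240 by profit-interest units (total 59): Sato 4,100.34 → $4,100; Okafor 6,663.05 → $6,660; Andrade 2,562.71 → $2,560; Haddad 7,175.59 → $7,180; Vance 3,587.80 → $3,590; Nwosu 6,150.51 → $6,150.
Totals: Sato $2,160 + $4,100 = $6,260; Okafor $2,160 + $6,660 = $8,820; Andrade $2,160 + $2,560 = $4,720; Haddad $2,160 + $7,180 = $9,340; Vance $2,160 + $3,590 = $5,750; Nwosu $2,160 + $6,150 = $8,310.

Sato: $6,260 | Okafor: $8,820 | Andrade: $4,720 | Haddad: $9,340 | Vance: $5,750 | Nwosu: $8,310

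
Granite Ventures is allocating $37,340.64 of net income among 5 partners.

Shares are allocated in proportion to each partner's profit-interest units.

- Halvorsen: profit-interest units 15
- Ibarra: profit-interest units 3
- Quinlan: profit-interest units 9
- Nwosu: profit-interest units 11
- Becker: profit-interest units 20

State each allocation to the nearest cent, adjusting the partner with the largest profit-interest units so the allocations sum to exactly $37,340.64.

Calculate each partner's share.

Profit-interest units total: 15 + 3 + 9 + 11 + 20 = 58.
Proportional shares: Halvorsen 9,657.0621; Ibarra 1,931.4124; Quinlan 5,794.2372; Nwosu 7,081.8455; Becker 12,876.0828.
At nearest cent: Halvorsen $9,657.06; Ibarra $1,931.41; Quinlan $5,794.24; Nwosu $7,081.85; Becker $12,876.08. Sum = $37,340.64.
Rounded total matches; no reconciliation needed.

Halvorsen: $9,657.06 | Ibarra: $1,931.41 | Quinlan: $5,794.24 | Nwosu: $7,081.85 | Becker: $12,876.08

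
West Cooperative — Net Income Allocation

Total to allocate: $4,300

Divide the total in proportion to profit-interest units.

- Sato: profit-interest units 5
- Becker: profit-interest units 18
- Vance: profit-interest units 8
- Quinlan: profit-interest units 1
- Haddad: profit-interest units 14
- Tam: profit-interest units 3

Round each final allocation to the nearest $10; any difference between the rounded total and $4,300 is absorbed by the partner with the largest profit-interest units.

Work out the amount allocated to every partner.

Sato: $440 · Becker: $1,580 · Vance: $700 · Quinlan: $90 · Haddad: $1,230 · Tam: $260

Total profit-interest units = 5 + 18 + 8 + 1 + 14 + 3 = 49.
Pro-rata amounts: Sato 438.78; Becker 1,579.59; Vance 702.04; Quinlan 87.76; Haddad 1,228.57; Tam 263.27.
After rounding ($10): Sato $440; Becker $1,580; Vance $700; Quinlan $90; Haddad $1,230; Tam $260. Sum = $4,300.
No rounding difference to absorb.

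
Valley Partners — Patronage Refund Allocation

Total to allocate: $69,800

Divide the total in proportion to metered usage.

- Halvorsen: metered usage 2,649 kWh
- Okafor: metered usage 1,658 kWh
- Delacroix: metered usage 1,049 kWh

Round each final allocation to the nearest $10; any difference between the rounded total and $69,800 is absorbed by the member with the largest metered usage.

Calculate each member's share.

Halvorsen: $34,520 | Okafor: $21,610 | Delacroix: $13,670

Metered usage total: 2,649 + 1,658 + 1,049 = 5,356.
Unrounded shares: Halvorsen 34,522.07; Okafor 21,607.24; Delacroix 13,670.69.
Rounded to nearest $10: Halvorsen $34,520; Okafor $21,610; Delacroix $13,670. Sum = $69,800.
Rounded total matches; no reconciliation needed.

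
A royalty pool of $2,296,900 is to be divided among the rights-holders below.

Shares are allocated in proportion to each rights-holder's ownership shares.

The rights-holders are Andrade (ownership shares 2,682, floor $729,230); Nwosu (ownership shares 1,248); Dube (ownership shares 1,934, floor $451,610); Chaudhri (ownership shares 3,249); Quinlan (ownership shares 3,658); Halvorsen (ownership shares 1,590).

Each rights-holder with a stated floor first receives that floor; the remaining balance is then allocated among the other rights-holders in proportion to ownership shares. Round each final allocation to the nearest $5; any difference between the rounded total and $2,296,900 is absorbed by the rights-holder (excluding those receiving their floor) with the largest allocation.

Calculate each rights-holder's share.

Minimums first: Andrade $729,230; Dube $451,610. Balance $1,116,060.
Balance split over remaining ownership shares 9,745: Nwosu 142,928.98 → $142,930; Chaudhri 372,096.35 → $372,095; Quinlan 418,937.66 → $418,940; Halvorsen 182,097.01 → $182,095.

Andrade: $729,230 | Nwosu: $142,930 | Dube: $451,610 | Chaudhri: $372,095 | Quinlan: $418,940 | Halvorsen: $182,095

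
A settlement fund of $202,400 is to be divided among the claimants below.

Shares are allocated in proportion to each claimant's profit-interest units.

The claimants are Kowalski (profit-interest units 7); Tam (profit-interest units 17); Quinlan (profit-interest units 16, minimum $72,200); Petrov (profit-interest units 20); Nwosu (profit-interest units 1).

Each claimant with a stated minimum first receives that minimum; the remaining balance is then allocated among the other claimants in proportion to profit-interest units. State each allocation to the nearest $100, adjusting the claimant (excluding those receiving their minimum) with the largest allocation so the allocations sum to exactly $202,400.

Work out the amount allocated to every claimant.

Fund the minimums — Quinlan $72,200. Balance $130,200.
Balance split over remaining profit-interest units 45: Kowalski 20,253.33 → $20,300; Tam 49,186.67 → $49,200; Petrov 57,866.67 → $57,900; Nwosu 2,893.33 → $2,900.
Rounding difference −$100 applied to Petrov → $57,800.

Kowalski: $20,300; Tam: $49,200; Quinlan: $72,200; Petrov: $57,800; Nwosu: $2,900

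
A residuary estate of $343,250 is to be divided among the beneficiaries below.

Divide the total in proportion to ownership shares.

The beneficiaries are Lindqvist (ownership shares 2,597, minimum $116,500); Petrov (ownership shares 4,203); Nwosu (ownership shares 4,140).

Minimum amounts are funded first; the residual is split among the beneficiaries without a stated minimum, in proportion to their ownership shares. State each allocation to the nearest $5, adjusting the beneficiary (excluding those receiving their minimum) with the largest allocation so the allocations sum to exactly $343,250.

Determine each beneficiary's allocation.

Fund the minimums — Lindqvist $116,500. Residual $226,750.
Residual split over remaining ownership shares 8,343: Petrov 114,231.12 → $114,230; Nwosu 112,518.88 → $112,520.

Lindqvist: $116,500 · Petrov: $114,230 · Nwosu: $112,520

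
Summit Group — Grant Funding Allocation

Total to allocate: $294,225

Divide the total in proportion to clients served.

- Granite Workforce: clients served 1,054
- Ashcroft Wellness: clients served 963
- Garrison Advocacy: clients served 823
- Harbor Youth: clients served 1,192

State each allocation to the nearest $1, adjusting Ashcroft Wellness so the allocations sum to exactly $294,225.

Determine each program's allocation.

Clients served total: 4,032.
Proportional shares: Granite Workforce 1,054/4,032 × $294,225 = 76,912.98; Ashcroft Wellness 963/4,032 × $294,225 = 70,272.49; Garrison Advocacy 823/4,032 × $294,225 = 60,056.34; Harbor Youth 1,192/4,032 × $294,225 = 86,983.18.
Rounded to nearest $1: Granite Workforce $76,913; Ashcroft Wellness $70,272; Garrison Advocacy $60,056; Harbor Youth $86,983. Sum = $294,224.
Difference $294,225 − $294,224 = +$1 applied to Ashcroft Wellness: Ashcroft Wellness becomes $70,273.

Granite Workforce: $76,913 · Ashcroft Wellness: $70,273 · Garrison Advocacy: $60,056 · Harbor Youth: $86,983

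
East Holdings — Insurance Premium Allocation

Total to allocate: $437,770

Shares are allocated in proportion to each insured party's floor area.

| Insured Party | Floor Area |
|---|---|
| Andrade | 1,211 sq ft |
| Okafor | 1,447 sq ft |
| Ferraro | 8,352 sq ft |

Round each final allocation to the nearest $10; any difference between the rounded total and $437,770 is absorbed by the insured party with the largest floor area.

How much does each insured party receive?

Total floor area = 1,211 + 1,447 + 8,352 = 11,010.
Pro-rata amounts: Andrade 48,150.72; Okafor 57,534.35; Ferraro 332,084.93.
After rounding ($10): Andrade $48,150; Okafor $57,530; Ferraro $332,080. Sum = $437,760.
Difference $437,770 − $437,760 = +$10 applied to largest floor area (Ferraro): Ferraro becomes $332,090.

Andrade: $48,150 | Okafor: $57,530 | Ferraro: $332,090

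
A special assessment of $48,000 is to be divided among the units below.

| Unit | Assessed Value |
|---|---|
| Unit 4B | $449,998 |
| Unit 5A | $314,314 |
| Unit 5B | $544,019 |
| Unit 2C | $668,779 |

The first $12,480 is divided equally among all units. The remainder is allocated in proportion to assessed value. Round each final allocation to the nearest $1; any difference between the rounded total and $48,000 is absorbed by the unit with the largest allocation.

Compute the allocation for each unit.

Unit 4B: $11,204 · Unit 5A: $8,767 · Unit 5B: $12,894 · Unit 2C: $15,135

$12,480 shared equally gives $3,120 per unit.
Remainder $35,520 by assessed value (total 1,977,110): Unit 4B 8,084.49 → $8,084; Unit 5A 5,646.84 → $5,647; Unit 5B 9,773.64 → $9,774; Unit 2C 12,015.03 → $12,015.
Totals: Unit 4B $3,120 + $8,084 = $11,204; Unit 5A $3,120 + $5,647 = $8,767; Unit 5B $3,120 + $9,774 = $12,894; Unit 2C $3,120 + $12,015 = $15,135.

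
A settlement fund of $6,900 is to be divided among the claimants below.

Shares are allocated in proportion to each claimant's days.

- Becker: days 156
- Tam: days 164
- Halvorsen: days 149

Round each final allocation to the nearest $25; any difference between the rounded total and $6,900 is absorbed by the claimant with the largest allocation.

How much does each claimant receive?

Becker: $2,300; Tam: $2,400; Halvorsen: $2,200

Sum of days: 469.
Unrounded shares: Becker 156/469 × $6,900 = 2,295.10; Tam 164/469 × $6,900 = 2,412.79; Halvorsen 149/469 × $6,900 = 2,192.11.
Rounded to nearest $25: Becker $2,300; Tam $2,425; Halvorsen $2,200. Sum = $6,925.
Difference $6,900 − $6,925 = −$25 applied to largest allocation (Tam): Tam becomes $2,400.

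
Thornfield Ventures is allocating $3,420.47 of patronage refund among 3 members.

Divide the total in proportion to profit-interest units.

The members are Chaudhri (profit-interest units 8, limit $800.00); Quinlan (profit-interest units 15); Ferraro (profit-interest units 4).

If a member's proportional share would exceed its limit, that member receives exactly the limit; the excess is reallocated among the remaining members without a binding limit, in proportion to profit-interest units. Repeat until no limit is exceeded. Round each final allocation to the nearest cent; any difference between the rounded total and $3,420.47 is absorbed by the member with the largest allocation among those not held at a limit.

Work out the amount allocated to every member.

Sum of profit-interest units: 27.
Proportional shares (ignoring caps): Chaudhri 1,013.4726; Quinlan 1,900.2611; Ferraro 506.7363.
Held at cap: Chaudhri ($800.00); residual $2,620.47 reallocated over remaining profit-interest units 19.
Remaining shares: Quinlan 2,068.7921 → $2,068.79; Ferraro 551.6779 → $551.68.

Chaudhri: $800.00 · Quinlan: $2,068.79 · Ferraro: $551.68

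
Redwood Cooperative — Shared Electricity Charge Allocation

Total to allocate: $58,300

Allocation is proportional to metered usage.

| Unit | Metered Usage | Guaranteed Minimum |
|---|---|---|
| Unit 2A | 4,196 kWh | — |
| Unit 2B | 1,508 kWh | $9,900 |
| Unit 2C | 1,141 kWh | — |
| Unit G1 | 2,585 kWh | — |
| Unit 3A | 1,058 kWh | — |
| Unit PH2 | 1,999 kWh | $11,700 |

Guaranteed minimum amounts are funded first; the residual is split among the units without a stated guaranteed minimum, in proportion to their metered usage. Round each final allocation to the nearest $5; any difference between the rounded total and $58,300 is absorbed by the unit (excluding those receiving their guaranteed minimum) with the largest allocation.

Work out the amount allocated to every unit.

Guaranteed amounts: Unit 2B $9,900; Unit PH2 $11,700. Remaining pool $36,700.
Remaining pool split over remaining metered usage 8,980: Unit 2A 17,148.46 → $17,150; Unit 2C 4,663.11 → $4,665; Unit G1 10,564.53 → $10,565; Unit 3A 4,323.90 → $4,325.
Rounding difference −$5 applied to Unit 2A → $17,145.

Unit 2A: $17,145 | Unit 2B: $9,900 | Unit 2C: $4,665 | Unit G1: $10,565 | Unit 3A: $4,325 | Unit PH2: $11,700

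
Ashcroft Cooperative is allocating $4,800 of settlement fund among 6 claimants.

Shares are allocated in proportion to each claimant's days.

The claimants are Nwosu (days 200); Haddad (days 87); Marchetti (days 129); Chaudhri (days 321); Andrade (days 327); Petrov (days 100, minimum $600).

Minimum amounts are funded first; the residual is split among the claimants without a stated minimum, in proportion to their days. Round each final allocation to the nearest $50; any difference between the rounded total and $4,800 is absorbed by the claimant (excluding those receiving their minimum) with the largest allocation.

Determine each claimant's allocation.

Minimums first: Petrov $600. Remaining pool $4,200.
Remaining pool split over remaining days 1,064: Nwosu 789.47 → $800; Haddad 343.42 → $350; Marchetti 509.21 → $500; Chaudhri 1,267.11 → $1,250; Andrade 1,290.79 → $1,300.

Nwosu: $800; Haddad: $350; Marchetti: $500; Chaudhri: $1,250; Andrade: $1,300; Petrov: $600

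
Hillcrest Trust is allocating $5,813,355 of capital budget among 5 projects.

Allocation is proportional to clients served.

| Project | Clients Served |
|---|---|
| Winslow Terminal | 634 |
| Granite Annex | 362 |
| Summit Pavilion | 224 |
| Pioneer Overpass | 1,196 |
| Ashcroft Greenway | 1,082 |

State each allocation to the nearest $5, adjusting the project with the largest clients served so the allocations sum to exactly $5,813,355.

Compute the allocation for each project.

Clients served total: 3,498.
Proportional shares: Winslow Terminal 634/3,498 × $5,813,355 = 1,053,649.82; Granite Annex 362/3,498 × $5,813,355 = 601,610.78; Summit Pavilion 224/3,498 × $5,813,355 = 372,267.44; Pioneer Overpass 1,196/3,498 × $5,813,355 = 1,987,642.25; Ashcroft Greenway 1,082/3,498 × $5,813,355 = 1,798,184.71.
At nearest $5: Winslow Terminal $1,053,650; Granite Annex $601,610; Summit Pavilion $372,265; Pioneer Overpass $1,987,640; Ashcroft Greenway $1,798,185. Sum = $5,813,350.
Difference $5,813,355 − $5,813,350 = +$5 applied to largest clients served (Pioneer Overpass): Pioneer Overpass becomes $1,987,645.

Winslow Terminal: $1,053,650 | Granite Annex: $601,610 | Summit Pavilion: $372,265 | Pioneer Overpass: $1,987,645 | Ashcroft Greenway: $1,798,185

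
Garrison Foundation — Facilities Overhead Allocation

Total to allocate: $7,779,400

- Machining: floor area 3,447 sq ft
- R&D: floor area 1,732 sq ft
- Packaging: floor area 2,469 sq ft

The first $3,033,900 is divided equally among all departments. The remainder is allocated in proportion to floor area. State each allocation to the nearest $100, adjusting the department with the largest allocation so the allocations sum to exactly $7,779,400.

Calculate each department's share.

Equal tier: $3,033,900 ÷ 3 = $1,011,300 apiece.
Remainder $4,745,500 by floor area (total 7,648): Machining 2,138,825.64 → $2,138,800; R&D 1,074,686.98 → $1,074,700; Packaging 1,531,987.38 → $1,532,000.
Totals: Machining $1,011,300 + $2,138,800 = $3,150,100; R&D $1,011,300 + $1,074,700 = $2,086,000; Packaging $1,011,300 + $1,532,000 = $2,543,300.

Machining: $3,150,100; R&D: $2,086,000; Packaging: $2,543,300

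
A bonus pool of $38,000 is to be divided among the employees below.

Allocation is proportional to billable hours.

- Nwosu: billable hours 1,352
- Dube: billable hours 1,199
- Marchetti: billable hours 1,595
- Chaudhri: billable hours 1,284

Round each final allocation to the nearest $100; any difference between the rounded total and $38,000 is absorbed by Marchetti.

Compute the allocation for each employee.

Nwosu: $9,500; Dube: $8,400; Marchetti: $11,100; Chaudhri: $9,000

Sum of billable hours: 5,430.
Raw shares: Nwosu 1,352/5,430 × $38,000 = 9,461.51; Dube 1,199/5,430 × $38,000 = 8,390.79; Marchetti 1,595/5,430 × $38,000 = 11,162.06; Chaudhri 1,284/5,430 × $38,000 = 8,985.64.
After rounding ($100): Nwosu $9,500; Dube $8,400; Marchetti $11,200; Chaudhri $9,000. Sum = $38,100.
Difference $38,000 − $38,100 = −$100 applied to Marchetti: Marchetti becomes $11,100.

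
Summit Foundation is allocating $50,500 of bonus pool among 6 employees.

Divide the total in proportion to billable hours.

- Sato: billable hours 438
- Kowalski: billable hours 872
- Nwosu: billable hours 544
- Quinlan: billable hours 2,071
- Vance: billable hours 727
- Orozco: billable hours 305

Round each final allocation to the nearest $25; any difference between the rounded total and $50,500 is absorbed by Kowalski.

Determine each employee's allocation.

Sato: $4,450; Kowalski: $8,900; Nwosu: $5,550; Quinlan: $21,100; Vance: $7,400; Orozco: $3,100

Total billable hours = 4,957.
Pro-rata amounts: Sato 438/4,957 × $50,500 = 4,462.17; Kowalski 872/4,957 × $50,500 = 8,883.60; Nwosu 544/4,957 × $50,500 = 5,542.06; Quinlan 2,071/4,957 × $50,500 = 21,098.55; Vance 727/4,957 × $50,500 = 7,406.39; Orozco 305/4,957 × $50,500 = 3,107.22.
Rounded to nearest $25: Sato $4,450; Kowalski $8,875; Nwosu $5,550; Quinlan $21,100; Vance $7,400; Orozco $3,100. Sum = $50,475.
Difference $50,500 − $50,475 = +$25 applied to Kowalski: Kowalski becomes $8,900.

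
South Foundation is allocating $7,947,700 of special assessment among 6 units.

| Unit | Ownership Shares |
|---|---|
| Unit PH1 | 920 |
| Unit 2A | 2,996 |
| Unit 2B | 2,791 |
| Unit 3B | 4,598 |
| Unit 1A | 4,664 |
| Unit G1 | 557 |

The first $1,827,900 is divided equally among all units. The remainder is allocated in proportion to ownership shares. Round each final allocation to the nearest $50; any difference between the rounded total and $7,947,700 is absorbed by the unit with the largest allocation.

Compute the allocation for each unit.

$1,827,900 shared equally gives $304,650 per unit.
Remainder $6,119,800 by ownership shares (total 16,526): Unit PH1 340,688.37 → $340,700; Unit 2A 1,109,459.08 → $1,109,450; Unit 2B 1,033,544.83 → $1,033,550; Unit 3B 1,702,701.22 → $1,702,700; Unit 1A 1,727,141.91 → $1,727,150; Unit G1 206,264.59 → $206,250.
Totals: Unit PH1 $304,650 + $340,700 = $645,350; Unit 2A $304,650 + $1,109,450 = $1,414,100; Unit 2B $304,650 + $1,033,550 = $1,338,200; Unit 3B $304,650 + $1,702,700 = $2,007,350; Unit 1A $304,650 + $1,727,150 = $2,031,800; Unit G1 $304,650 + $206,250 = $510,900.

Unit PH1: $645,350 | Unit 2A: $1,414,100 | Unit 2B: $1,338,200 | Unit 3B: $2,007,350 | Unit 1A: $2,031,800 | Unit G1: $510,900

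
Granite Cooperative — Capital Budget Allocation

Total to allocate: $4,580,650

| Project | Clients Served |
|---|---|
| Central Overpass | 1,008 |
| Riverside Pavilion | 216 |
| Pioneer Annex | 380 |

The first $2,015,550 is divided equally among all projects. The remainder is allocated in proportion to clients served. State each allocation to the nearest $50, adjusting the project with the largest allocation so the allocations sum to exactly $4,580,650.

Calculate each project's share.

$2,015,550 shared equally gives $671,850 per project.
Remainder $2,565,100 by clients served (total 1,604): Central Overpass 1,611,983.04 → $1,612,000; Riverside Pavilion 345,424.94 → $345,400; Pioneer Annex 607,692.02 → $607,700.
Totals: Central Overpass $671,850 + $1,612,000 = $2,283,850; Riverside Pavilion $671,850 + $345,400 = $1,017,250; Pioneer Annex $671,850 + $607,700 = $1,279,550.

Central Overpass: $2,283,850 · Riverside Pavilion: $1,017,250 · Pioneer Annex: $1,279,550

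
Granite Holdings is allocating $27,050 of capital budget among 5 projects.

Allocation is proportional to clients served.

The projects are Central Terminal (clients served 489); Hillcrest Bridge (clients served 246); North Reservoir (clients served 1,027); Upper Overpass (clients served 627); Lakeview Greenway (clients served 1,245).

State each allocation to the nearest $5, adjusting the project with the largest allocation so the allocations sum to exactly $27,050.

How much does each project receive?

Central Terminal: $3,640 | Hillcrest Bridge: $1,830 | North Reservoir: $7,645 | Upper Overpass: $4,665 | Lakeview Greenway: $9,270

Combined clients served = 3,634.
Pro-rata amounts: Central Terminal 489/3,634 × $27,050 = 3,639.91; Hillcrest Bridge 246/3,634 × $27,050 = 1,831.12; North Reservoir 1,027/3,634 × $27,050 = 7,644.57; Upper Overpass 627/3,634 × $27,050 = 4,667.13; Lakeview Greenway 1,245/3,634 × $27,050 = 9,267.27.
At nearest $5: Central Terminal $3,640; Hillcrest Bridge $1,830; North Reservoir $7,645; Upper Overpass $4,665; Lakeview Greenway $9,265. Sum = $27,045.
Difference $27,050 − $27,045 = +$5 applied to largest allocation (Lakeview Greenway): Lakeview Greenway becomes $9,270.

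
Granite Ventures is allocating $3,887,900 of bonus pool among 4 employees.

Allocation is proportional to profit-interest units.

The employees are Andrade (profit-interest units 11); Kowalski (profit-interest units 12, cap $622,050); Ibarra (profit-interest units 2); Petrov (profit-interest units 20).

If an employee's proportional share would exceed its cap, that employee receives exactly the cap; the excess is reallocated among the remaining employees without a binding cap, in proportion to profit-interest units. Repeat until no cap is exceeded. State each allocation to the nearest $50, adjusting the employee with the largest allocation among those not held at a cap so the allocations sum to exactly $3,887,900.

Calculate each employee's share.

Andrade: $1,088,600; Kowalski: $622,050; Ibarra: $197,950; Petrov: $1,979,300

Total profit-interest units = 45.
Unconstrained shares: Andrade 950,375.56; Kowalski 1,036,773.33; Ibarra 172,795.56; Petrov 1,727,955.56.
Capped: Kowalski ($622,050); residual $3,265,850 reallocated over remaining profit-interest units 33.
Shares after redistribution: Andrade 1,088,616.67 → $1,088,600; Ibarra 197,930.30 → $197,950; Petrov 1,979,303.03 → $1,979,300.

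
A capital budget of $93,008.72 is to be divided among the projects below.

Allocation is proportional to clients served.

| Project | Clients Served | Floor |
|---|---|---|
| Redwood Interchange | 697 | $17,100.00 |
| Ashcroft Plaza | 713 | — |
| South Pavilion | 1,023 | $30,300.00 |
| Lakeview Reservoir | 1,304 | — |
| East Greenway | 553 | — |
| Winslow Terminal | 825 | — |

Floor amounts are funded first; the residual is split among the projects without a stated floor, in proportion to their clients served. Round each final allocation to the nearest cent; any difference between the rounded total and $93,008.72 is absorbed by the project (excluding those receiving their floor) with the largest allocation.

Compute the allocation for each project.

Redwood Interchange: $17,100.00 · Ashcroft Plaza: $9,578.50 · South Pavilion: $30,300.00 · Lakeview Reservoir: $17,518.05 · East Greenway: $7,429.05 · Winslow Terminal: $11,083.12

Minimums first: Redwood Interchange $17,100.00; South Pavilion $30,300.00. Residual $45,608.72.
Residual split over remaining clients served 3,395: Ashcroft Plaza 9,578.5029 → $9,578.50; Lakeview Reservoir 17,518.0474 → $17,518.05; East Greenway 7,429.0492 → $7,429.05; Winslow Terminal 11,083.1205 → $11,083.12.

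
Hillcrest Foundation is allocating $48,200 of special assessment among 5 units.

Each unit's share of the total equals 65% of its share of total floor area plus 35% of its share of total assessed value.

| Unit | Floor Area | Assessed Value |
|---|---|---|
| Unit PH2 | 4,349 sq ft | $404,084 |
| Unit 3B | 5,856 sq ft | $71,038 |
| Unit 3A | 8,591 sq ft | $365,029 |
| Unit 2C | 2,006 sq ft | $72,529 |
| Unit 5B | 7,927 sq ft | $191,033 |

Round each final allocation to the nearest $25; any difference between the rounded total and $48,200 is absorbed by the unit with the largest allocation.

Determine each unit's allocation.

Floor area total 28,729; assessed value total 1,103,713.
Blended shares (65% floor area + 35% assessed value): Unit PH2 0.2265; Unit 3B 0.1550; Unit 3A 0.3101; Unit 2C 0.0684; Unit 5B 0.2399.
Pro-rata amounts: Unit PH2 10,919.07; Unit 3B 7,471.98; Unit 3A 14,948.18; Unit 2C 3,296.20; Unit 5B 11,564.57.
After rounding ($25): Unit PH2 $10,925; Unit 3B $7,475; Unit 3A $14,950; Unit 2C $3,300; Unit 5B $11,575. Sum = $48,225.
Difference $48,200 − $48,225 = −$25 applied to largest allocation (Unit 3A): Unit 3A becomes $14,925.

Unit PH2: $10,925; Unit 3B: $7,475; Unit 3A: $14,925; Unit 2C: $3,300; Unit 5B: $11,575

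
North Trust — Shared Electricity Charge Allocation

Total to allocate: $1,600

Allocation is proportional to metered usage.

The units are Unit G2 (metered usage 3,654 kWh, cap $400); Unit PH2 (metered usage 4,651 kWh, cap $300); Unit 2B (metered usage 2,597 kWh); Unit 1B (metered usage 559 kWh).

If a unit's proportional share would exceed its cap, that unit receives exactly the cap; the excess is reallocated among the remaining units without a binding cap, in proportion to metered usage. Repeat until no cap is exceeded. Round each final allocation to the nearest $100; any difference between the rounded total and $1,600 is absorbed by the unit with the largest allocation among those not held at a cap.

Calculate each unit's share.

Unit G2: $400 · Unit PH2: $300 · Unit 2B: $700 · Unit 1B: $200

Combined metered usage = 11,461.
Pro-rata shares before constraints: Unit G2 510.11; Unit PH2 649.30; Unit 2B 362.55; Unit 1B 78.04.
Held at cap: Unit G2 ($400), Unit PH2 ($300); remaining pool $900 reallocated over remaining metered usage 3,156.
Remaining shares: Unit 2B 740.59 → $700; Unit 1B 159.41 → $200.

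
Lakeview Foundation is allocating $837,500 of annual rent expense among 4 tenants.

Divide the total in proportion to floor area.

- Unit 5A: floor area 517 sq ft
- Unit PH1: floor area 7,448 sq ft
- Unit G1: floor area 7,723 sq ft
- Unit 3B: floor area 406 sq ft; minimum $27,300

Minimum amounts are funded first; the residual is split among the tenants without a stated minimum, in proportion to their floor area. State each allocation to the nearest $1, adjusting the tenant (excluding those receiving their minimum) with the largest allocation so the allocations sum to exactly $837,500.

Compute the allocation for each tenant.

Unit 5A: $26,700; Unit PH1: $384,649; Unit G1: $398,851; Unit 3B: $27,300

Minimums first: Unit 3B $27,300. Balance $810,200.
Balance split over remaining floor area 15,688: Unit 5A 26,700.24 → $26,700; Unit PH1 384,648.75 → $384,649; Unit G1 398,851.01 → $398,851.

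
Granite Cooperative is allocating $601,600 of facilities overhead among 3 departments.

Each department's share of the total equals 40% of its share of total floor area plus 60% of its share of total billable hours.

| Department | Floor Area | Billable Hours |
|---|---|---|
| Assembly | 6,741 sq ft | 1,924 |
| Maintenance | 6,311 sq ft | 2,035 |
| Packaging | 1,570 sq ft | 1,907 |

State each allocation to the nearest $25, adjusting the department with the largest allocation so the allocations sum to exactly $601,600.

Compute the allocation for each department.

Totals — floor area 14,622, billable hours 5,866.
Composite weights (40% floor area + 60% billable hours): Assembly 0.3812; Maintenance 0.3808; Packaging 0.2380.
Proportional shares: Assembly 229,331.21; Maintenance 229,084.84; Packaging 143,183.95.
After rounding ($25): Assembly $229,325; Maintenance $229,075; Packaging $143,175. Sum = $601,575.
Difference $601,600 − $601,575 = +$25 applied to largest allocation (Assembly): Assembly becomes $229,350.

Assembly: $229,350 · Maintenance: $229,075 · Packaging: $143,175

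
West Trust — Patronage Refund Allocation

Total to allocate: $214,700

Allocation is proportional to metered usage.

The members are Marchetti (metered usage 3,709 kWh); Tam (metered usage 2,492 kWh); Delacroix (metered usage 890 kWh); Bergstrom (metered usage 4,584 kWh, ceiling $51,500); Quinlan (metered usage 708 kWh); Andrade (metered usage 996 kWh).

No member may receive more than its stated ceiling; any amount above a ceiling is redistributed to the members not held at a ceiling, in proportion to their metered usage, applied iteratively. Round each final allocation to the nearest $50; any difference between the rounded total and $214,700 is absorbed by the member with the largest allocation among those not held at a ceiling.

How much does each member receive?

Marchetti: $68,800; Tam: $46,250; Delacroix: $16,500; Bergstrom: $51,500; Quinlan: $13,150; Andrade: $18,500

Combined metered usage = 13,379.
Unconstrained shares: Marchetti 59,520.32; Tam 39,990.46; Delacroix 14,282.31; Bergstrom 73,561.91; Quinlan 11,361.66; Andrade 15,983.35.
Held at cap: Bergstrom ($51,500); remaining pool $163,200 reallocated over remaining metered usage 8,795.
Remaining shares: Marchetti 68,824.20 → $68,800; Tam 46,241.55 → $46,250; Delacroix 16,514.84 → $16,500; Quinlan 13,137.65 → $13,150; Andrade 18,481.77 → $18,500.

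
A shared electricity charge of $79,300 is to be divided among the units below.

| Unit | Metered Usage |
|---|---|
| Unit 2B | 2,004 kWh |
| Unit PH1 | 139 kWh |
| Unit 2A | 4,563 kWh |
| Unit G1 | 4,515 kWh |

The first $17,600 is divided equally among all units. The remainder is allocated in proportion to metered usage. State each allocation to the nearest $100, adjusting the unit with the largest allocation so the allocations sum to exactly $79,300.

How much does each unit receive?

Equal tier: $17,600 ÷ 4 = $4,400 apiece.
Remainder $61,700 by metered usage (total 11,221): Unit 2B 11,019.23 → $11,000; Unit PH1 764.31 → $800; Unit 2A 25,090.20 → $25,100; Unit G1 24,826.26 → $24,800.
Totals: Unit 2B $4,400 + $11,000 = $15,400; Unit PH1 $4,400 + $800 = $5,200; Unit 2A $4,400 + $25,100 = $29,500; Unit G1 $4,400 + $24,800 = $29,200.

Unit 2B: $15,400; Unit PH1: $5,200; Unit 2A: $29,500; Unit G1: $29,200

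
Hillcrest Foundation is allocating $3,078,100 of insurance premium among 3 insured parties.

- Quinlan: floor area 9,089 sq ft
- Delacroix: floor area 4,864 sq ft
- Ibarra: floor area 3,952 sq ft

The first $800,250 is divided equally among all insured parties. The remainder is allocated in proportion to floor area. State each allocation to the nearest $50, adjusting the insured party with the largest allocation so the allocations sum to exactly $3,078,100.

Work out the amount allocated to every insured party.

$800,250 shared equally gives $266,750 per insured party.
Remainder $2,277,850 by floor area (total 17,905): Quinlan 1,156,290.35 → $1,156,300; Delacroix 618,791.53 → $618,800; Ibarra 502,768.12 → $502,750.
Totals: Quinlan $266,750 + $1,156,300 = $1,423,050; Delacroix $266,750 + $618,800 = $885,550; Ibarra $266,750 + $502,750 = $769,500.

Quinlan: $1,423,050; Delacroix: $885,550; Ibarra: $769,500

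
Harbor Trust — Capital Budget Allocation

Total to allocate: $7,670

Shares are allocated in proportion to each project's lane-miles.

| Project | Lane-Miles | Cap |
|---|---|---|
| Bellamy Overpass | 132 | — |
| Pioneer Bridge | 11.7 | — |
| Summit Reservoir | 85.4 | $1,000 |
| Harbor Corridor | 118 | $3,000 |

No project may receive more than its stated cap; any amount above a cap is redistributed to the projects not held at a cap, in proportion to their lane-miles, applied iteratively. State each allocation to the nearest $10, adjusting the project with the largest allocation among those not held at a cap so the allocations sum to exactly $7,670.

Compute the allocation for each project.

Bellamy Overpass: $3,370 | Pioneer Bridge: $300 | Summit Reservoir: $1,000 | Harbor Corridor: $3,000

Lane-miles total: 347.1.
Proportional shares (ignoring caps): Bellamy Overpass 2,916.85; Pioneer Bridge 258.54; Summit Reservoir 1,887.12; Harbor Corridor 2,607.49.
Held at cap: Summit Reservoir ($1,000); remaining pool $6,670 reallocated over remaining lane-miles 261.7.
Held at cap: Harbor Corridor ($3,000); remaining pool $3,670 reallocated over remaining lane-miles 143.7.
Shares after redistribution: Bellamy Overpass 3,371.19 → $3,370; Pioneer Bridge 298.81 → $300.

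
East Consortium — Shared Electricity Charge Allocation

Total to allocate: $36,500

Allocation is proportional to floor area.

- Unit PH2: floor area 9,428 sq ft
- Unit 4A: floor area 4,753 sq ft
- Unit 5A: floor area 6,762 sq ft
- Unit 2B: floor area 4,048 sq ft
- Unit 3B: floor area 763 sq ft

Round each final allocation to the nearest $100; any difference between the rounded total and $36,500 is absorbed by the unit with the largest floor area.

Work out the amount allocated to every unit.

Floor area total: 9,428 + 4,753 + 6,762 + 4,048 + 763 = 25,754.
Pro-rata amounts: Unit PH2 13,361.89; Unit 4A 6,736.22; Unit 5A 9,583.48; Unit 2B 5,737.05; Unit 3B 1,081.37.
At nearest $100: Unit PH2 $13,400; Unit 4A $6,700; Unit 5A $9,600; Unit 2B $5,700; Unit 3B $1,100. Sum = $36,500.
No rounding difference to absorb.

Unit PH2: $13,400 | Unit 4A: $6,700 | Unit 5A: $9,600 | Unit 2B: $5,700 | Unit 3B: $1,100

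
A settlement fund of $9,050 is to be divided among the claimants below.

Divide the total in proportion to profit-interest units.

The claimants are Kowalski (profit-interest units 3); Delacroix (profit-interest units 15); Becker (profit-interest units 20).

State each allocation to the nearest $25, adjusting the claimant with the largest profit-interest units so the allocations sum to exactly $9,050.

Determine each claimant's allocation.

Kowalski: $725 | Delacroix: $3,575 | Becker: $4,750

Sum of profit-interest units: 38.
Pro-rata amounts: Kowalski 3/38 × $9,050 = 714.47; Delacroix 15/38 × $9,050 = 3,572.37; Becker 20/38 × $9,050 = 4,763.16.
At nearest $25: Kowalski $725; Delacroix $3,575; Becker $4,775. Sum = $9,075.
Difference $9,050 − $9,075 = −$25 applied to largest profit-interest units (Becker): Becker becomes $4,750.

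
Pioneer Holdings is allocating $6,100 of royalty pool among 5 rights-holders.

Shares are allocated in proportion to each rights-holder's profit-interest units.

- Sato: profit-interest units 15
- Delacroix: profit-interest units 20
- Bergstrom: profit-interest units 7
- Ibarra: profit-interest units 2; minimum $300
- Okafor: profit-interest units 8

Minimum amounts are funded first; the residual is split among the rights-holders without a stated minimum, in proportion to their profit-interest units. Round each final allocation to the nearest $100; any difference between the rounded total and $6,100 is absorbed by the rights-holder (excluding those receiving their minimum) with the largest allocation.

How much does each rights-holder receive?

Sato: $1,700 · Delacroix: $2,400 · Bergstrom: $800 · Ibarra: $300 · Okafor: $900

Guaranteed amounts: Ibarra $300. Balance $5,800.
Balance split over remaining profit-interest units 50: Sato 1,740.00 → $1,700; Delacroix 2,320.00 → $2,300; Bergstrom 812.00 → $800; Okafor 928.00 → $900.
Rounding difference +$100 applied to Delacroix → $2,400.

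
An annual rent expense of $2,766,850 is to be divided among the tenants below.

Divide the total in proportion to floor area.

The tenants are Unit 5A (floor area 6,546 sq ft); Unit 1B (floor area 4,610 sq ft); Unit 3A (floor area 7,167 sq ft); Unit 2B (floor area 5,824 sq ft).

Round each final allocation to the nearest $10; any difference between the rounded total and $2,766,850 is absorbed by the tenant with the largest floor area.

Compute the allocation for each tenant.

Total floor area = 24,147.
Unrounded shares: Unit 5A 6,546/24,147 × $2,766,850 = 750,064.19; Unit 1B 4,610/24,147 × $2,766,850 = 528,230.36; Unit 3A 7,167/24,147 × $2,766,850 = 821,220.61; Unit 2B 5,824/24,147 × $2,766,850 = 667,334.84.
Rounded to nearest $10: Unit 5A $750,060; Unit 1B $528,230; Unit 3A $821,220; Unit 2B $667,330. Sum = $2,766,840.
Difference $2,766,850 − $2,766,840 = +$10 applied to largest floor area (Unit 3A): Unit 3A becomes $821,230.

Unit 5A: $750,060 · Unit 1B: $528,230 · Unit 3A: $821,230 · Unit 2B: $667,330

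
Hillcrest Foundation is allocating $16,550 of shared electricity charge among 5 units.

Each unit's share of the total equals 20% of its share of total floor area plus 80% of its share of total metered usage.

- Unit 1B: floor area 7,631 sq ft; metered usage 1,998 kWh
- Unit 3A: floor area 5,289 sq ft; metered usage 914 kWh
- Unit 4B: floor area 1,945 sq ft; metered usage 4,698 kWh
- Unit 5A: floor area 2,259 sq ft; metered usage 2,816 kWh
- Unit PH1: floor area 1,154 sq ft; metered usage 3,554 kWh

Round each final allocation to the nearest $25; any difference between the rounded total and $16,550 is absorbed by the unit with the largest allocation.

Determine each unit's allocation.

Unit 1B: $3,275 | Unit 3A: $1,825 | Unit 4B: $4,800 | Unit 5A: $3,075 | Unit PH1: $3,575

Floor area total 18,278; metered usage total 13,980.
Combined weights (20% floor area + 80% metered usage): Unit 1B 0.1978; Unit 3A 0.1102; Unit 4B 0.2901; Unit 5A 0.1859; Unit PH1 0.2160.
Raw shares: Unit 1B 3,274.15; Unit 3A 1,823.42; Unit 4B 4,801.55; Unit 5A 3,076.03; Unit PH1 3,574.86.
At nearest $25: Unit 1B $3,275; Unit 3A $1,825; Unit 4B $4,800; Unit 5A $3,075; Unit PH1 $3,575. Sum = $16,550.
No rounding difference to absorb.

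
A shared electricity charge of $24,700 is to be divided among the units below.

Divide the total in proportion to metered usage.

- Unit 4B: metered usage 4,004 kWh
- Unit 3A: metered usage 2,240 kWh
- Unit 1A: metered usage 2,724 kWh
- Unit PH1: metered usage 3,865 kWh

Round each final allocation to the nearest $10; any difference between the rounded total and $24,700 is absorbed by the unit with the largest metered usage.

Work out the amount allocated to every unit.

Sum of metered usage: 4,004 + 2,240 + 2,724 + 3,865 = 12,833.
Proportional shares: Unit 4B 7,706.60; Unit 3A 4,311.38; Unit 1A 5,242.95; Unit PH1 7,439.06.
After rounding ($10): Unit 4B $7,710; Unit 3A $4,310; Unit 1A $5,240; Unit PH1 $7,440. Sum = $24,700.
Sum already equals the total — no adjustment.

Unit 4B: $7,710; Unit 3A: $4,310; Unit 1A: $5,240; Unit PH1: $7,440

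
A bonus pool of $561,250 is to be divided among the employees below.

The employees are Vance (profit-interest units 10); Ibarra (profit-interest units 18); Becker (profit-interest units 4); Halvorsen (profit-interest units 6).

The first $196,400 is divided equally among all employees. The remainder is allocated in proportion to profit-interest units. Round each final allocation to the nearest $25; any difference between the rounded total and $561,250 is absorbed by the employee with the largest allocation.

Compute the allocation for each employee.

Vance: $145,125 · Ibarra: $221,925 · Becker: $87,500 · Halvorsen: $106,700

$196,400 shared equally gives $49,100 per employee.
Remainder $364,850 by profit-interest units (total 38): Vance 96,013.16 → $96,025; Ibarra 172,823.68 → $172,825; Becker 38,405.26 → $38,400; Halvorsen 57,607.89 → $57,600.
Totals: Vance $49,100 + $96,025 = $145,125; Ibarra $49,100 + $172,825 = $221,925; Becker $49,100 + $38,400 = $87,500; Halvorsen $49,100 + $57,600 = $106,700.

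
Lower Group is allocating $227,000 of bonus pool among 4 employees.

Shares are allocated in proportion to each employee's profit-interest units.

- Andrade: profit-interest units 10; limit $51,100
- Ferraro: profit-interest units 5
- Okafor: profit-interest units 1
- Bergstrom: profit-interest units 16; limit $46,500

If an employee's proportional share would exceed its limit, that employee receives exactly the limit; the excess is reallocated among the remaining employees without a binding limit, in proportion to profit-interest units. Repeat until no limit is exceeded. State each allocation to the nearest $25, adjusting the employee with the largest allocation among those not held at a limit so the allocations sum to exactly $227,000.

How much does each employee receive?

Andrade: $51,100 | Ferraro: $107,825 | Okafor: $21,575 | Bergstrom: $46,500

Total profit-interest units = 32.
Pro-rata shares before constraints: Andrade 70,937.50; Ferraro 35,468.75; Okafor 7,093.75; Bergstrom 113,500.00.
Capped: Andrade ($51,100), Bergstrom ($46,500); balance $129,400 reallocated over remaining profit-interest units 6.
Redistributed shares: Ferraro 107,833.33 → $107,825; Okafor 21,566.67 → $21,575.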